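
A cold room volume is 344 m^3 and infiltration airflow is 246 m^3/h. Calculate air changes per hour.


ACH = flow / volume
ACH = 246 / 344
ACH = 0.715

0.715


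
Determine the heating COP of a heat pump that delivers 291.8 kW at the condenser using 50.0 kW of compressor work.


COP_hp = Q_cond / W
COP_hp = 291.8 / 50.0
COP_hp = 5.836

5.836


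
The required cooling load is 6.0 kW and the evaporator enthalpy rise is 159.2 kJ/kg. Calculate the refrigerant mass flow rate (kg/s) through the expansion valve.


m_dot = Q / dh
m_dot = 6.0 / 159.2
m_dot = 0.0377 kg/s

0.0377


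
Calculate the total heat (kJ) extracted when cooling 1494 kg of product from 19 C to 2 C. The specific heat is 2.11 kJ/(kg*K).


dT = 19 - (2) = 17 K
Q = m * cp * dT = 1494 * 2.11 * 17
Q = 53590 kJ

53590


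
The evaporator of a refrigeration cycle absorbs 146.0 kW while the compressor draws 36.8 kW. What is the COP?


COP = Q_evap / W
COP = 146.0 / 36.8
COP = 3.967

3.967


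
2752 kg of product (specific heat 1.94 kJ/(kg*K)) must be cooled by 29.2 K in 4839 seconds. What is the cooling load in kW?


Q = m * cp * dT / t
Q = 2752 * 1.94 * 29.2 / 4839
Q = 32.216 kW

32.216


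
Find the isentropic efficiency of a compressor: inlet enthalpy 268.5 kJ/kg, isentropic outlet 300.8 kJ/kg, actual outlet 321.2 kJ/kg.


dh_ideal = 300.8 - 268.5 = 32.3 kJ/kg
dh_actual = 321.2 - 268.5 = 52.7 kJ/kg
eta_s = dh_ideal / dh_actual = 32.3 / 52.7
eta_s = 0.6129

0.6129


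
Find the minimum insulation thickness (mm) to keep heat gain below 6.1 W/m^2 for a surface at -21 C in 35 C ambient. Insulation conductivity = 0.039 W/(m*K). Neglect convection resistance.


dT = 35 - (-21) = 56 K
thickness = k * dT / q_max * 1000
thickness = 0.039 * 56 / 6.1 * 1000
thickness = 358.0 mm

358.0


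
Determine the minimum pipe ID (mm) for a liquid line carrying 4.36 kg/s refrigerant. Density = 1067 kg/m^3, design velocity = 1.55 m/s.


A = m_dot / (rho * v) = 4.36 / (1067 * 1.55) = 0.002636272939 m^2
d = sqrt(4*A/pi) * 1000
d = 57.9 mm

57.9


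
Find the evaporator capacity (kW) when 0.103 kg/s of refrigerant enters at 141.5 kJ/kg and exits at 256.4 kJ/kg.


dh = 256.4 - 141.5 = 114.9 kJ/kg
Q_evap = m_dot * dh = 0.103 * 114.9
Q_evap = 11.83 kW

11.83


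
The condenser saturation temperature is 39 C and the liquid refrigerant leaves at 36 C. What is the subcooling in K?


Subcooling = T_cond - T_liquid
Subcooling = 39 - 36
Subcooling = 3 K

3


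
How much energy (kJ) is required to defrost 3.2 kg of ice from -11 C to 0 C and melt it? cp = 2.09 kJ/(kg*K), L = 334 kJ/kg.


Sensible heat = cp * dT = 2.09 * 11 = 22.99 kJ/kg
Total per kg = 22.99 + 334 = 356.99 kJ/kg
Q = m * total = 3.2 * 356.99
Q = 1142.4 kJ

1142.4


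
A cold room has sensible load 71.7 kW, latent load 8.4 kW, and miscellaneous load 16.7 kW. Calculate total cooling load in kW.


Q_total = Q_s + Q_l + Q_misc
Q_total = 71.7 + 8.4 + 16.7
Q_total = 96.8 kW

96.8


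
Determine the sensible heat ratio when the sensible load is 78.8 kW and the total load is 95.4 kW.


SHR = Q_sensible / Q_total
SHR = 78.8 / 95.4
SHR = 0.826

0.826


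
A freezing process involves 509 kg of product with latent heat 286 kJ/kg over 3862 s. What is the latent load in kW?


Q_lat = m * h_fg / t
Q_lat = 509 * 286 / 3862
Q_lat = 37.69 kW

37.69


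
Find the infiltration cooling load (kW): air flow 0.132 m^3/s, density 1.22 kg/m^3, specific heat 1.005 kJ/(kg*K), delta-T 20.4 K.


Q = V_dot * rho * cp * dT
Q = 0.132 * 1.22 * 1.005 * 20.4
Q = 3.302 kW

3.302


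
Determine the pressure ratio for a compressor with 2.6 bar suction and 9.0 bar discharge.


PR = P_high / P_low
PR = 9.0 / 2.6
PR = 3.462

3.462


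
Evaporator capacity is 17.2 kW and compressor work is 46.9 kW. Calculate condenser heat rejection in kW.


Q_cond = Q_evap + W
Q_cond = 17.2 + 46.9
Q_cond = 64.1 kW

64.1


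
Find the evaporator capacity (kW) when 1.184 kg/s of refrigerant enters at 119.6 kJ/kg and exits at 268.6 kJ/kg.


dh = 268.6 - 119.6 = 149.0 kJ/kg
Q_evap = m_dot * dh = 1.184 * 149.0
Q_evap = 176.42 kW

176.42


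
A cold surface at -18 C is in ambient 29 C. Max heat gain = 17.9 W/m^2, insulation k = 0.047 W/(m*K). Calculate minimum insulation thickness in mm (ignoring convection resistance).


dT = 29 - (-18) = 47 K
thickness = k * dT / q_max * 1000
thickness = 0.047 * 47 / 17.9 * 1000
thickness = 123.4 mm

123.4


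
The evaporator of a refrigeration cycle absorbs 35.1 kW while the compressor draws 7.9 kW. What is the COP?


COP = Q_evap / W
COP = 35.1 / 7.9
COP = 4.443

4.443


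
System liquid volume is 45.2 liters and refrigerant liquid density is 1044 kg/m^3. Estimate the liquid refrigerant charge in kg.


Charge = V * rho / 1000
Charge = 45.2 * 1044 / 1000
Charge = 47.19 kg

47.19


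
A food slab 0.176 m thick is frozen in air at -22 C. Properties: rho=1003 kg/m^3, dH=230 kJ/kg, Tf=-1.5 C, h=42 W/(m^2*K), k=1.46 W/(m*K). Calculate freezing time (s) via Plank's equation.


dT = -1.5 - (-22) = 20.5 K
term1 = a/(2h) = 0.176/(2*42) = 0.002095238095
term2 = a^2/(8k) = 0.176^2/(8*1.46) = 0.002652054795
t = rho*dH*1000/dT * (term1 + term2)
t = 1003*230*1000/20.5 * (0.002095238095 + 0.002652054795)
t = 53422 s

53422


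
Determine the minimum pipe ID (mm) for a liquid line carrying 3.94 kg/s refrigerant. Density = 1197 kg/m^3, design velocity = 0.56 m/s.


A = m_dot / (rho * v) = 3.94 / (1197 * 0.56) = 0.005877789712 m^2
d = sqrt(4*A/pi) * 1000
d = 86.5 mm

86.5


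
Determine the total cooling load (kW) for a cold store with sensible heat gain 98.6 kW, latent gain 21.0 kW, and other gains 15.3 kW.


Q_total = Q_s + Q_l + Q_misc
Q_total = 98.6 + 21.0 + 15.3
Q_total = 134.9 kW

134.9


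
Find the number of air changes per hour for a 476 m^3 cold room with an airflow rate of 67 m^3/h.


ACH = flow / volume
ACH = 67 / 476
ACH = 0.141

0.141


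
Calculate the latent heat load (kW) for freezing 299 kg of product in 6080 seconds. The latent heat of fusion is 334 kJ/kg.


Q_lat = m * h_fg / t
Q_lat = 299 * 334 / 6080
Q_lat = 16.43 kW

16.43


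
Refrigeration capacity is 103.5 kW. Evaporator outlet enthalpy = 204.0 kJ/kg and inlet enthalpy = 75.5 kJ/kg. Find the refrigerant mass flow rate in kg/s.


dh = 204.0 - 75.5 = 128.5 kJ/kg
m_dot = Q / dh = 103.5 / 128.5 = 0.8054 kg/s

0.8054


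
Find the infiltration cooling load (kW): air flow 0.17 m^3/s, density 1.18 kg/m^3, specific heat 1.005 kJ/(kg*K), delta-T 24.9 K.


Q = V_dot * rho * cp * dT
Q = 0.17 * 1.18 * 1.005 * 24.9
Q = 5.02 kW

5.02


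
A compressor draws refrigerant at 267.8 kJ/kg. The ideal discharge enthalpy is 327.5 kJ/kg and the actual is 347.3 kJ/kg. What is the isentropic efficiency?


dh_ideal = 327.5 - 267.8 = 59.7 kJ/kg
dh_actual = 347.3 - 267.8 = 79.5 kJ/kg
eta_s = dh_ideal / dh_actual = 59.7 / 79.5
eta_s = 0.7509

0.7509


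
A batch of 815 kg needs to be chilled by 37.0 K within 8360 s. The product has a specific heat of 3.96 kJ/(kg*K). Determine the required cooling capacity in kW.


Q = m * cp * dT / t
Q = 815 * 3.96 * 37.0 / 8360
Q = 14.284 kW

14.284


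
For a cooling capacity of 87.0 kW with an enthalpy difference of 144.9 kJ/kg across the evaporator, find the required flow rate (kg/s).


m_dot = Q / dh
m_dot = 87.0 / 144.9
m_dot = 0.6004 kg/s

0.6004


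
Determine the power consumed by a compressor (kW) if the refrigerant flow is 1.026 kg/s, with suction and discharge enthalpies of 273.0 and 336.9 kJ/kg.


dh = 336.9 - 273.0 = 63.9 kJ/kg
W = m_dot * dh = 1.026 * 63.9 = 65.56 kW

65.56


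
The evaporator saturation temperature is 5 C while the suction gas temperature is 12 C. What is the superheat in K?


Superheat = T_suction - T_evap
Superheat = 12 - (5)
Superheat = 7 K

7


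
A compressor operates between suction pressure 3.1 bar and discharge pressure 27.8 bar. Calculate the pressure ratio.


PR = P_high / P_low
PR = 27.8 / 3.1
PR = 8.968

8.968


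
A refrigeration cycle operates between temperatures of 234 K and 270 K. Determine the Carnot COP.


dT = 270 - 234 = 36 K
COP_carnot = T_cold / dT = 234 / 36
COP_carnot = 6.5

6.5


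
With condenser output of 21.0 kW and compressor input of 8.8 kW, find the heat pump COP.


COP_hp = Q_cond / W
COP_hp = 21.0 / 8.8
COP_hp = 2.386

2.386


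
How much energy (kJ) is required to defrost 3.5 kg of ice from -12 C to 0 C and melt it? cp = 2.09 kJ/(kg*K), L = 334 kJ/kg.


Sensible heat = cp * dT = 2.09 * 12 = 25.08 kJ/kg
Total per kg = 25.08 + 334 = 359.08 kJ/kg
Q = m * total = 3.5 * 359.08
Q = 1256.8 kJ

1256.8


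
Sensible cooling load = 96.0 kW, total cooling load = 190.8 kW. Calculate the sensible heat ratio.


SHR = Q_sensible / Q_total
SHR = 96.0 / 190.8
SHR = 0.503

0.503


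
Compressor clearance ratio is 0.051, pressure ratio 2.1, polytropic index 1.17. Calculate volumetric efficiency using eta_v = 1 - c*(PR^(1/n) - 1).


PR^(1/n) = 2.1^(1/1.17) = 1.8853896
eta_v = 1 - 0.051 * (1.8853896 - 1)
eta_v = 0.9548

0.9548


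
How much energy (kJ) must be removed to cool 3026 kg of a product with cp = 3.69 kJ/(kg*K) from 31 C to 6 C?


dT = 31 - (6) = 25 K
Q = m * cp * dT = 3026 * 3.69 * 25
Q = 279149 kJ

279149


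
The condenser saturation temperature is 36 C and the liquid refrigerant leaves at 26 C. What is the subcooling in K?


Subcooling = T_cond - T_liquid
Subcooling = 36 - 26
Subcooling = 10 K

10


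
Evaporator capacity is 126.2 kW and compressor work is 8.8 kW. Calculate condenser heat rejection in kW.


Q_cond = Q_evap + W
Q_cond = 126.2 + 8.8
Q_cond = 135.0 kW

135.0


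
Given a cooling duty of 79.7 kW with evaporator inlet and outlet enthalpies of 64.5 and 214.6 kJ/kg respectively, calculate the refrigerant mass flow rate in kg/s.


dh = 214.6 - 64.5 = 150.1 kJ/kg
m_dot = Q / dh = 79.7 / 150.1 = 0.531 kg/s

0.531


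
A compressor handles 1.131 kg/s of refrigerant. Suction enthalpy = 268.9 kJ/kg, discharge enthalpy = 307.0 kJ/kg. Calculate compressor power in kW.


dh = 307.0 - 268.9 = 38.1 kJ/kg
W = m_dot * dh = 1.131 * 38.1 = 43.09 kW

43.09


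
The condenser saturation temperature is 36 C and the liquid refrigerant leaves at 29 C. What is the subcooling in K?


Subcooling = T_cond - T_liquid
Subcooling = 36 - 29
Subcooling = 7 K

7


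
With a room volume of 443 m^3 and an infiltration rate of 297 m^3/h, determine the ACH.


ACH = flow / volume
ACH = 297 / 443
ACH = 0.67

0.67


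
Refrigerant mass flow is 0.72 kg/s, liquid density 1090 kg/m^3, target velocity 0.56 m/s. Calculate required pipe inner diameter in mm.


A = m_dot / (rho * v) = 0.72 / (1090 * 0.56) = 0.001179554391 m^2
d = sqrt(4*A/pi) * 1000
d = 38.8 mm

38.8


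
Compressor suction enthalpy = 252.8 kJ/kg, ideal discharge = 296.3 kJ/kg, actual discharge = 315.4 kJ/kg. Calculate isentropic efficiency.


dh_ideal = 296.3 - 252.8 = 43.5 kJ/kg
dh_actual = 315.4 - 252.8 = 62.6 kJ/kg
eta_s = dh_ideal / dh_actual = 43.5 / 62.6
eta_s = 0.6949

0.6949


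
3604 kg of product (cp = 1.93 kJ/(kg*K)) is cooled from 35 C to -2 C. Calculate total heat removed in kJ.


dT = 35 - (-2) = 37 K
Q = m * cp * dT = 3604 * 1.93 * 37
Q = 257362 kJ

257362


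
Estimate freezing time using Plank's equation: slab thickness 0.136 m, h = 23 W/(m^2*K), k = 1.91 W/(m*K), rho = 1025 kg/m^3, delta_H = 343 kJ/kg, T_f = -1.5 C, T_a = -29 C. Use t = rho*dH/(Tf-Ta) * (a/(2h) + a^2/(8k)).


dT = -1.5 - (-29) = 27.5 K
term1 = a/(2h) = 0.136/(2*23) = 0.002956521739
term2 = a^2/(8k) = 0.136^2/(8*1.91) = 0.001210471204
t = rho*dH*1000/dT * (term1 + term2)
t = 1025*343*1000/27.5 * (0.002956521739 + 0.001210471204)
t = 53273 s

53273


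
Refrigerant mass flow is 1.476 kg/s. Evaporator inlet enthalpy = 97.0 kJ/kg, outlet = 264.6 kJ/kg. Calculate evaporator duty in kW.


dh = 264.6 - 97.0 = 167.6 kJ/kg
Q_evap = m_dot * dh = 1.476 * 167.6
Q_evap = 247.38 kW

247.38


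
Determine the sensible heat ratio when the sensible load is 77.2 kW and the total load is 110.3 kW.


SHR = Q_sensible / Q_total
SHR = 77.2 / 110.3
SHR = 0.7

0.7


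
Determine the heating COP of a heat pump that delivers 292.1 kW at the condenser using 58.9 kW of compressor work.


COP_hp = Q_cond / W
COP_hp = 292.1 / 58.9
COP_hp = 4.959

4.959


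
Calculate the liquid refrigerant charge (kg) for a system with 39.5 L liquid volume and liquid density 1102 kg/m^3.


Charge = V * rho / 1000
Charge = 39.5 * 1102 / 1000
Charge = 43.53 kg

43.53


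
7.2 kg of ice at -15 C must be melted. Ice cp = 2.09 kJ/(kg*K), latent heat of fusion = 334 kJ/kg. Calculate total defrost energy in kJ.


Sensible heat = cp * dT = 2.09 * 15 = 31.35 kJ/kg
Total per kg = 31.35 + 334 = 365.35 kJ/kg
Q = m * total = 7.2 * 365.35
Q = 2630.5 kJ

2630.5


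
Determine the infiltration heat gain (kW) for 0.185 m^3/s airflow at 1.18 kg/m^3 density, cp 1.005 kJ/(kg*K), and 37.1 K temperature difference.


Q = V_dot * rho * cp * dT
Q = 0.185 * 1.18 * 1.005 * 37.1
Q = 8.139 kW

8.139


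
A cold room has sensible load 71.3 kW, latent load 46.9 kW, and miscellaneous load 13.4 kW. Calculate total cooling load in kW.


Q_total = Q_s + Q_l + Q_misc
Q_total = 71.3 + 46.9 + 13.4
Q_total = 131.6 kW

131.6


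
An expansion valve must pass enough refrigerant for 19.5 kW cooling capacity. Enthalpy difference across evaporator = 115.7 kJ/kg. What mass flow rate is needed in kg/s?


m_dot = Q / dh
m_dot = 19.5 / 115.7
m_dot = 0.1685 kg/s

0.1685


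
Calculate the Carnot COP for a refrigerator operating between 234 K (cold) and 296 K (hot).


dT = 296 - 234 = 62 K
COP_carnot = T_cold / dT = 234 / 62
COP_carnot = 3.774

3.774


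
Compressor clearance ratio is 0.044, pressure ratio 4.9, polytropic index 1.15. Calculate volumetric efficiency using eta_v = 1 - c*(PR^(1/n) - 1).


PR^(1/n) = 4.9^(1/1.15) = 3.98263498
eta_v = 1 - 0.044 * (3.98263498 - 1)
eta_v = 0.8688

0.8688


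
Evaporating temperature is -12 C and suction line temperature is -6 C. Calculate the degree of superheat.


Superheat = T_suction - T_evap
Superheat = -6 - (-12)
Superheat = 6 K

6


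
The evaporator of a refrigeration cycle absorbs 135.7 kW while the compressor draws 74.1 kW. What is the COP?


COP = Q_evap / W
COP = 135.7 / 74.1
COP = 1.831

1.831


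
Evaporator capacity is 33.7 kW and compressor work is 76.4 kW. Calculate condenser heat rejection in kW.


Q_cond = Q_evap + W
Q_cond = 33.7 + 76.4
Q_cond = 110.1 kW

110.1


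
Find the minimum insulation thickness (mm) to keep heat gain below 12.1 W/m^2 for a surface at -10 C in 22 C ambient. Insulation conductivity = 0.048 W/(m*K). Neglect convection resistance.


dT = 22 - (-10) = 32 K
thickness = k * dT / q_max * 1000
thickness = 0.048 * 32 / 12.1 * 1000
thickness = 126.9 mm

126.9


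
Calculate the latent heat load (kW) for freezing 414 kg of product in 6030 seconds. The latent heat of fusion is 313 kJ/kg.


Q_lat = m * h_fg / t
Q_lat = 414 * 313 / 6030
Q_lat = 21.49 kW

21.49


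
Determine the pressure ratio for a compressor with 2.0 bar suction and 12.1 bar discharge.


PR = P_high / P_low
PR = 12.1 / 2.0
PR = 6.05

6.05


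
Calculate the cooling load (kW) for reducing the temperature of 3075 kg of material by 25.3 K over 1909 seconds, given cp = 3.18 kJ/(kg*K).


Q = m * cp * dT / t
Q = 3075 * 3.18 * 25.3 / 1909
Q = 129.595 kW

129.595


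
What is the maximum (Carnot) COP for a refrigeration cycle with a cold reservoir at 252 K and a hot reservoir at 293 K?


dT = 293 - 252 = 41 K
COP_carnot = T_cold / dT = 252 / 41
COP_carnot = 6.146

6.146


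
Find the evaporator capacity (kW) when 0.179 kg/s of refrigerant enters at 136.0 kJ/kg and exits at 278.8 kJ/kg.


dh = 278.8 - 136.0 = 142.8 kJ/kg
Q_evap = m_dot * dh = 0.179 * 142.8
Q_evap = 25.56 kW

25.56


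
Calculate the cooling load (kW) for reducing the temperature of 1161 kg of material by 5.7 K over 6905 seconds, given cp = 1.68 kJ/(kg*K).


Q = m * cp * dT / t
Q = 1161 * 1.68 * 5.7 / 6905
Q = 1.61 kW

1.61


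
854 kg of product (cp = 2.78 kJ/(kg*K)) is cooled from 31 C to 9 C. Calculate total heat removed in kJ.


dT = 31 - (9) = 22 K
Q = m * cp * dT = 854 * 2.78 * 22
Q = 52231 kJ

52231


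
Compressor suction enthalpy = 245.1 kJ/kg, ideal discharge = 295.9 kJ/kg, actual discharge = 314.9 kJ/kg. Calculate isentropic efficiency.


dh_ideal = 295.9 - 245.1 = 50.8 kJ/kg
dh_actual = 314.9 - 245.1 = 69.8 kJ/kg
eta_s = dh_ideal / dh_actual = 50.8 / 69.8
eta_s = 0.7278

0.7278


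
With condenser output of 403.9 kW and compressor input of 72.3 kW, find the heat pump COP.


COP_hp = Q_cond / W
COP_hp = 403.9 / 72.3
COP_hp = 5.586

5.586


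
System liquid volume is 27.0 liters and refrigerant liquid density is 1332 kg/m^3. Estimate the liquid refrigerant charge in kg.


Charge = V * rho / 1000
Charge = 27.0 * 1332 / 1000
Charge = 35.96 kg

35.96


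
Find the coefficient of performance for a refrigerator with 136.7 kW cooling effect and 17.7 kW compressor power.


COP = Q_evap / W
COP = 136.7 / 17.7
COP = 7.723

7.723


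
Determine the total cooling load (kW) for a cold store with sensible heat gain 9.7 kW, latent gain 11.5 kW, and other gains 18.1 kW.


Q_total = Q_s + Q_l + Q_misc
Q_total = 9.7 + 11.5 + 18.1
Q_total = 39.3 kW

39.3


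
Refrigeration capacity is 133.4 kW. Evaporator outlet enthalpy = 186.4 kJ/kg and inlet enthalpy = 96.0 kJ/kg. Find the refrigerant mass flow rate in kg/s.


dh = 186.4 - 96.0 = 90.4 kJ/kg
m_dot = Q / dh = 133.4 / 90.4 = 1.4757 kg/s

1.4757


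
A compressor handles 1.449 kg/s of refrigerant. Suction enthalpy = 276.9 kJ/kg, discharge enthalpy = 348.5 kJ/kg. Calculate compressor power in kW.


dh = 348.5 - 276.9 = 71.6 kJ/kg
W = m_dot * dh = 1.449 * 71.6 = 103.75 kW

103.75


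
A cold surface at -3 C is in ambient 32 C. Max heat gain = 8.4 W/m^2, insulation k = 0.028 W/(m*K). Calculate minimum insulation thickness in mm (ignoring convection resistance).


dT = 32 - (-3) = 35 K
thickness = k * dT / q_max * 1000
thickness = 0.028 * 35 / 8.4 * 1000
thickness = 116.7 mm

116.7


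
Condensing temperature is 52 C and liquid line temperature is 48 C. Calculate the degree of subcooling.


Subcooling = T_cond - T_liquid
Subcooling = 52 - 48
Subcooling = 4 K

4


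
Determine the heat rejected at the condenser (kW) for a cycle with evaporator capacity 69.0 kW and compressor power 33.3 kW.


Q_cond = Q_evap + W
Q_cond = 69.0 + 33.3
Q_cond = 102.3 kW

102.3


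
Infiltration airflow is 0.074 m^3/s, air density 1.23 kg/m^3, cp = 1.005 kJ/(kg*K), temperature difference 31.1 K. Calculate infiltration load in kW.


Q = V_dot * rho * cp * dT
Q = 0.074 * 1.23 * 1.005 * 31.1
Q = 2.845 kW

2.845


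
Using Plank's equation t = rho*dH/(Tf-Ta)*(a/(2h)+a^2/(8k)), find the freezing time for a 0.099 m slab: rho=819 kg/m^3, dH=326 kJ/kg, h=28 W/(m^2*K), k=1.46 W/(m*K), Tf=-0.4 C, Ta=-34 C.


dT = -0.4 - (-34) = 33.6 K
term1 = a/(2h) = 0.099/(2*28) = 0.001767857143
term2 = a^2/(8k) = 0.099^2/(8*1.46) = 0.0008391267123
t = rho*dH*1000/dT * (term1 + term2)
t = 819*326*1000/33.6 * (0.001767857143 + 0.0008391267123)
t = 20716 s

20716


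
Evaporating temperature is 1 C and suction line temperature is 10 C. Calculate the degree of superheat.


Superheat = T_suction - T_evap
Superheat = 10 - (1)
Superheat = 9 K

9


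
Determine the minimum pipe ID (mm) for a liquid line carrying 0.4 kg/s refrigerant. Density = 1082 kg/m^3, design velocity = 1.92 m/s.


A = m_dot / (rho * v) = 0.4 / (1082 * 1.92) = 0.0001925446704 m^2
d = sqrt(4*A/pi) * 1000
d = 15.7 mm

15.7


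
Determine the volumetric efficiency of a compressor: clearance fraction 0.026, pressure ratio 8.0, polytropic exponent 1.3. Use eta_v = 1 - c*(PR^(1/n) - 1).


PR^(1/n) = 8.0^(1/1.3) = 4.95090514
eta_v = 1 - 0.026 * (4.95090514 - 1)
eta_v = 0.8973

0.8973


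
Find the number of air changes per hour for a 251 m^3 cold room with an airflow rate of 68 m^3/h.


ACH = flow / volume
ACH = 68 / 251
ACH = 0.271

0.271


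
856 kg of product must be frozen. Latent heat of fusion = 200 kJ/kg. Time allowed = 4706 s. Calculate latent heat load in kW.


Q_lat = m * h_fg / t
Q_lat = 856 * 200 / 4706
Q_lat = 36.38 kW

36.38


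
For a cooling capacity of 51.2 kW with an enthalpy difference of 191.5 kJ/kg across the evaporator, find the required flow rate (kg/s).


m_dot = Q / dh
m_dot = 51.2 / 191.5
m_dot = 0.2674 kg/s

0.2674


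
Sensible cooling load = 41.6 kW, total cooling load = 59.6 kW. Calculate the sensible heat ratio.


SHR = Q_sensible / Q_total
SHR = 41.6 / 59.6
SHR = 0.698

0.698


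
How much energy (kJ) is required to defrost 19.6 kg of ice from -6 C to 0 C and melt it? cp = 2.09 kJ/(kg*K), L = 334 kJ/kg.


Sensible heat = cp * dT = 2.09 * 6 = 12.54 kJ/kg
Total per kg = 12.54 + 334 = 346.54 kJ/kg
Q = m * total = 19.6 * 346.54
Q = 6792.2 kJ

6792.2


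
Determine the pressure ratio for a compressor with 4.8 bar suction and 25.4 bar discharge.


PR = P_high / P_low
PR = 25.4 / 4.8
PR = 5.292

5.292


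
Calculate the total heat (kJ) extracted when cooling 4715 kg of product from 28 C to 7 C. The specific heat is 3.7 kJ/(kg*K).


dT = 28 - (7) = 21 K
Q = m * cp * dT = 4715 * 3.7 * 21
Q = 366356 kJ

366356


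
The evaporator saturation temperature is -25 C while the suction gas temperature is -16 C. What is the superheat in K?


Superheat = T_suction - T_evap
Superheat = -16 - (-25)
Superheat = 9 K

9


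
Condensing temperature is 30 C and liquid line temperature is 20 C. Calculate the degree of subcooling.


Subcooling = T_cond - T_liquid
Subcooling = 30 - 20
Subcooling = 10 K

10


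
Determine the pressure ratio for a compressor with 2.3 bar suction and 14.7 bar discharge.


PR = P_high / P_low
PR = 14.7 / 2.3
PR = 6.391

6.391


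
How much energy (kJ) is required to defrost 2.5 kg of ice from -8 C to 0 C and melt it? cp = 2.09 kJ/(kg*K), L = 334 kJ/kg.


Sensible heat = cp * dT = 2.09 * 8 = 16.72 kJ/kg
Total per kg = 16.72 + 334 = 350.72 kJ/kg
Q = m * total = 2.5 * 350.72
Q = 876.8 kJ

876.8


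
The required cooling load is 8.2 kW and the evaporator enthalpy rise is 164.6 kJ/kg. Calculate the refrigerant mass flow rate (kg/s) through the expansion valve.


m_dot = Q / dh
m_dot = 8.2 / 164.6
m_dot = 0.0498 kg/s

0.0498


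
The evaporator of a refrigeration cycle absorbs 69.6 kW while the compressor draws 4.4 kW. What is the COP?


COP = Q_evap / W
COP = 69.6 / 4.4
COP = 15.818

15.818


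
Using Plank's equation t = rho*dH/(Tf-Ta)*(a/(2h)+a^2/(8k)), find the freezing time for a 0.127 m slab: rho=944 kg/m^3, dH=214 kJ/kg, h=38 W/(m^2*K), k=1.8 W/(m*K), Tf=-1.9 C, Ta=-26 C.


dT = -1.9 - (-26) = 24.1 K
term1 = a/(2h) = 0.127/(2*38) = 0.001671052632
term2 = a^2/(8k) = 0.127^2/(8*1.8) = 0.001120069444
t = rho*dH*1000/dT * (term1 + term2)
t = 944*214*1000/24.1 * (0.001671052632 + 0.001120069444)
t = 23396 s

23396


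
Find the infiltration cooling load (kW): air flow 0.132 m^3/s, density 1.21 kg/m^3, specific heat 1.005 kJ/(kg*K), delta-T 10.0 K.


Q = V_dot * rho * cp * dT
Q = 0.132 * 1.21 * 1.005 * 10.0
Q = 1.605 kW

1.605


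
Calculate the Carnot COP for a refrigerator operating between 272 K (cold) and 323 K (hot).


dT = 323 - 272 = 51 K
COP_carnot = T_cold / dT = 272 / 51
COP_carnot = 5.333

5.333


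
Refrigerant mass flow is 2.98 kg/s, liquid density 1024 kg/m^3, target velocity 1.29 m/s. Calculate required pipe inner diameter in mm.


A = m_dot / (rho * v) = 2.98 / (1024 * 1.29) = 0.002255935078 m^2
d = sqrt(4*A/pi) * 1000
d = 53.6 mm

53.6


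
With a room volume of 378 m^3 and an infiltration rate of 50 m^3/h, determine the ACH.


ACH = flow / volume
ACH = 50 / 378
ACH = 0.132

0.132


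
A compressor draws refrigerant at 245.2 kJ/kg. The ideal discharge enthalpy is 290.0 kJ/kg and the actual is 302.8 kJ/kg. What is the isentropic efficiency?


dh_ideal = 290.0 - 245.2 = 44.8 kJ/kg
dh_actual = 302.8 - 245.2 = 57.6 kJ/kg
eta_s = dh_ideal / dh_actual = 44.8 / 57.6
eta_s = 0.7778

0.7778


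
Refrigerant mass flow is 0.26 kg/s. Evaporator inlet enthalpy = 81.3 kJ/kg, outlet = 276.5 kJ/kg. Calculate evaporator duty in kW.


dh = 276.5 - 81.3 = 195.2 kJ/kg
Q_evap = m_dot * dh = 0.26 * 195.2
Q_evap = 50.75 kW

50.75


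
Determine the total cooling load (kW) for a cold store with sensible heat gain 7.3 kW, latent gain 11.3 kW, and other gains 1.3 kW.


Q_total = Q_s + Q_l + Q_misc
Q_total = 7.3 + 11.3 + 1.3
Q_total = 19.9 kW

19.9


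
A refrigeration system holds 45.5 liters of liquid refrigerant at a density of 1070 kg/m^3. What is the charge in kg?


Charge = V * rho / 1000
Charge = 45.5 * 1070 / 1000
Charge = 48.69 kg

48.69


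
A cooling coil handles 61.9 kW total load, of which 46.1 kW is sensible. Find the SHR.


SHR = Q_sensible / Q_total
SHR = 46.1 / 61.9
SHR = 0.745

0.745


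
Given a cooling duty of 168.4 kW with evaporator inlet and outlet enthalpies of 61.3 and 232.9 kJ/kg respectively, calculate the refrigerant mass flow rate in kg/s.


dh = 232.9 - 61.3 = 171.6 kJ/kg
m_dot = Q / dh = 168.4 / 171.6 = 0.9814 kg/s

0.9814


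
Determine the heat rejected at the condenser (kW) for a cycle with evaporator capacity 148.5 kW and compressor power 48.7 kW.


Q_cond = Q_evap + W
Q_cond = 148.5 + 48.7
Q_cond = 197.2 kW

197.2


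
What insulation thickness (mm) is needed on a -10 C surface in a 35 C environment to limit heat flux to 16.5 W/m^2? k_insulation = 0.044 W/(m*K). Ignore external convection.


dT = 35 - (-10) = 45 K
thickness = k * dT / q_max * 1000
thickness = 0.044 * 45 / 16.5 * 1000
thickness = 120.0 mm

120.0


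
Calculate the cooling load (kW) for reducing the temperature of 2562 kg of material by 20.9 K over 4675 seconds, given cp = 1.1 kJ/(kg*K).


Q = m * cp * dT / t
Q = 2562 * 1.1 * 20.9 / 4675
Q = 12.599 kW

12.599


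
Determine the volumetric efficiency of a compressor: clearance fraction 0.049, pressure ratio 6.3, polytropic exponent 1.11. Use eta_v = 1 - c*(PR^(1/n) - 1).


PR^(1/n) = 6.3^(1/1.11) = 5.24960493
eta_v = 1 - 0.049 * (5.24960493 - 1)
eta_v = 0.7918

0.7918


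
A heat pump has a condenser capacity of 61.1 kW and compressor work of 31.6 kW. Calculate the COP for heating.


COP_hp = Q_cond / W
COP_hp = 61.1 / 31.6
COP_hp = 1.934

1.934


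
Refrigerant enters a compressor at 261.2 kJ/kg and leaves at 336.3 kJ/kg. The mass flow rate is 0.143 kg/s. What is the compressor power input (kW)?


dh = 336.3 - 261.2 = 75.1 kJ/kg
W = m_dot * dh = 0.143 * 75.1 = 10.74 kW

10.74


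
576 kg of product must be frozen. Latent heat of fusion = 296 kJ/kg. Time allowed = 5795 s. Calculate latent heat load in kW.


Q_lat = m * h_fg / t
Q_lat = 576 * 296 / 5795
Q_lat = 29.42 kW

29.42


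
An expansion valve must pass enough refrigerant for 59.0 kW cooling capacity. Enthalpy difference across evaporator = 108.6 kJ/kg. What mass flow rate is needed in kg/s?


m_dot = Q / dh
m_dot = 59.0 / 108.6
m_dot = 0.5433 kg/s

0.5433


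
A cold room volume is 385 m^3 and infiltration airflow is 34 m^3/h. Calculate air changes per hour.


ACH = flow / volume
ACH = 34 / 385
ACH = 0.088

0.088


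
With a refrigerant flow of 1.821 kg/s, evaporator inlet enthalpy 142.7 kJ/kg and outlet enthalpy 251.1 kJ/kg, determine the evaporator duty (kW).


dh = 251.1 - 142.7 = 108.4 kJ/kg
Q_evap = m_dot * dh = 1.821 * 108.4
Q_evap = 197.4 kW

197.4


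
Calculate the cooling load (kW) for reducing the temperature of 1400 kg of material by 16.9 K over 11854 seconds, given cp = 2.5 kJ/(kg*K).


Q = m * cp * dT / t
Q = 1400 * 2.5 * 16.9 / 11854
Q = 4.99 kW

4.99


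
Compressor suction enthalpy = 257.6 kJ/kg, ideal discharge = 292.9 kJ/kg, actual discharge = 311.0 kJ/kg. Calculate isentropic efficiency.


dh_ideal = 292.9 - 257.6 = 35.3 kJ/kg
dh_actual = 311.0 - 257.6 = 53.4 kJ/kg
eta_s = dh_ideal / dh_actual = 35.3 / 53.4
eta_s = 0.661

0.661


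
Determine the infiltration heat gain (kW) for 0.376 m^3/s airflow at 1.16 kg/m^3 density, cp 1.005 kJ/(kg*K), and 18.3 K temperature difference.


Q = V_dot * rho * cp * dT
Q = 0.376 * 1.16 * 1.005 * 18.3
Q = 8.022 kW

8.022


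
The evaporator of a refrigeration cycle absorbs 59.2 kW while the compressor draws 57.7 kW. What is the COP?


COP = Q_evap / W
COP = 59.2 / 57.7
COP = 1.026

1.026


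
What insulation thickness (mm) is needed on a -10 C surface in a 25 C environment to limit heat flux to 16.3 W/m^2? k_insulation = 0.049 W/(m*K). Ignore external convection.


dT = 25 - (-10) = 35 K
thickness = k * dT / q_max * 1000
thickness = 0.049 * 35 / 16.3 * 1000
thickness = 105.2 mm

105.2


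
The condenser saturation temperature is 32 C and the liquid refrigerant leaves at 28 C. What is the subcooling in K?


Subcooling = T_cond - T_liquid
Subcooling = 32 - 28
Subcooling = 4 K

4


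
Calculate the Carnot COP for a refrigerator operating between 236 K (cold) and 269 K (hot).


dT = 269 - 236 = 33 K
COP_carnot = T_cold / dT = 236 / 33
COP_carnot = 7.152

7.152


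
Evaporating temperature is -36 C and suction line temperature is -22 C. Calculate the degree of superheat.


Superheat = T_suction - T_evap
Superheat = -22 - (-36)
Superheat = 14 K

14


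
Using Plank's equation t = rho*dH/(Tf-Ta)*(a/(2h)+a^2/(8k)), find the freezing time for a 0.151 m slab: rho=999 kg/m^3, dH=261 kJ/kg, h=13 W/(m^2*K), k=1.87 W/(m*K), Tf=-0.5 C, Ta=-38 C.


dT = -0.5 - (-38) = 37.5 K
term1 = a/(2h) = 0.151/(2*13) = 0.005807692308
term2 = a^2/(8k) = 0.151^2/(8*1.87) = 0.001524131016
t = rho*dH*1000/dT * (term1 + term2)
t = 999*261*1000/37.5 * (0.005807692308 + 0.001524131016)
t = 50978 s

50978


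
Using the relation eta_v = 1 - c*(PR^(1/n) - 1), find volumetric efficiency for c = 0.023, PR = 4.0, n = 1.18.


PR^(1/n) = 4.0^(1/1.18) = 3.23757868
eta_v = 1 - 0.023 * (3.23757868 - 1)
eta_v = 0.9485

0.9485


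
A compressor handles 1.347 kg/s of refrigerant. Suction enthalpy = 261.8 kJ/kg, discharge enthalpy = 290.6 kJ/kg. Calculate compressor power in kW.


dh = 290.6 - 261.8 = 28.8 kJ/kg
W = m_dot * dh = 1.347 * 28.8 = 38.79 kW

38.79


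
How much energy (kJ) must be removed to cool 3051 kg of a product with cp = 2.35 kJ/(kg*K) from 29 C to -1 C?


dT = 29 - (-1) = 30 K
Q = m * cp * dT = 3051 * 2.35 * 30
Q = 215096 kJ

215096


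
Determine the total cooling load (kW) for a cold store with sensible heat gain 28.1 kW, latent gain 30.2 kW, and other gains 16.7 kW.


Q_total = Q_s + Q_l + Q_misc
Q_total = 28.1 + 30.2 + 16.7
Q_total = 75.0 kW

75.0


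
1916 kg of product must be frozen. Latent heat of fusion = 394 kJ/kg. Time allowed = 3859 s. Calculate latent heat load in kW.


Q_lat = m * h_fg / t
Q_lat = 1916 * 394 / 3859
Q_lat = 195.62 kW

195.62


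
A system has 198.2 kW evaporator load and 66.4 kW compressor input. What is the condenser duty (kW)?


Q_cond = Q_evap + W
Q_cond = 198.2 + 66.4
Q_cond = 264.6 kW

264.6


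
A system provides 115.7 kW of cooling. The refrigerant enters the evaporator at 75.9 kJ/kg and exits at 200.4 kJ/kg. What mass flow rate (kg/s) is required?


dh = 200.4 - 75.9 = 124.5 kJ/kg
m_dot = Q / dh = 115.7 / 124.5 = 0.9293 kg/s

0.9293


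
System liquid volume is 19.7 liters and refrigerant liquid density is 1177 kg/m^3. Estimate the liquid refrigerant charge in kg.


Charge = V * rho / 1000
Charge = 19.7 * 1177 / 1000
Charge = 23.19 kg

23.19


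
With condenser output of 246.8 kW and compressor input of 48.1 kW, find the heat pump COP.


COP_hp = Q_cond / W
COP_hp = 246.8 / 48.1
COP_hp = 5.131

5.131


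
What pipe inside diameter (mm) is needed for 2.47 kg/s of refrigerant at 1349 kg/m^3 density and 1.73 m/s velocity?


A = m_dot / (rho * v) = 2.47 / (1349 * 1.73) = 0.001058373362 m^2
d = sqrt(4*A/pi) * 1000
d = 36.7 mm

36.7


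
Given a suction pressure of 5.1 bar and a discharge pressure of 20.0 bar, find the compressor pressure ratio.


PR = P_high / P_low
PR = 20.0 / 5.1
PR = 3.922

3.922


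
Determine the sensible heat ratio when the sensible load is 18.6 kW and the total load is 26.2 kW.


SHR = Q_sensible / Q_total
SHR = 18.6 / 26.2
SHR = 0.71

0.71


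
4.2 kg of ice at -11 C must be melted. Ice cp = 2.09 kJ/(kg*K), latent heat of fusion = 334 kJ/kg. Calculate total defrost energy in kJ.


Sensible heat = cp * dT = 2.09 * 11 = 22.99 kJ/kg
Total per kg = 22.99 + 334 = 356.99 kJ/kg
Q = m * total = 4.2 * 356.99
Q = 1499.4 kJ

1499.4


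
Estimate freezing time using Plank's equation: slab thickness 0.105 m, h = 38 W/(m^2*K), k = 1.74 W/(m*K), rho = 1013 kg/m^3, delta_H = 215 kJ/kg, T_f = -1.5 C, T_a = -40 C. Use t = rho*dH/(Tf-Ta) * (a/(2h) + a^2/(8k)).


dT = -1.5 - (-40) = 38.5 K
term1 = a/(2h) = 0.105/(2*38) = 0.001381578947
term2 = a^2/(8k) = 0.105^2/(8*1.74) = 0.0007920258621
t = rho*dH*1000/dT * (term1 + term2)
t = 1013*215*1000/38.5 * (0.001381578947 + 0.0007920258621)
t = 12296 s

12296


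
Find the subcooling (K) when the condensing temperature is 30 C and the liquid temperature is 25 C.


Subcooling = T_cond - T_liquid
Subcooling = 30 - 25
Subcooling = 5 K

5


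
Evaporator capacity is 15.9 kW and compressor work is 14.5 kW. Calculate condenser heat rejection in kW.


Q_cond = Q_evap + W
Q_cond = 15.9 + 14.5
Q_cond = 30.4 kW

30.4


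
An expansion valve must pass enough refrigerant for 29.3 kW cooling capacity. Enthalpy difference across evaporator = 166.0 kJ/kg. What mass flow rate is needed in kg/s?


m_dot = Q / dh
m_dot = 29.3 / 166.0
m_dot = 0.1765 kg/s

0.1765


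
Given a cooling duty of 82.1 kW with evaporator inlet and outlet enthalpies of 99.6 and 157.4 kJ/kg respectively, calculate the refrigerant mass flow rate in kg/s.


dh = 157.4 - 99.6 = 57.8 kJ/kg
m_dot = Q / dh = 82.1 / 57.8 = 1.4204 kg/s

1.4204


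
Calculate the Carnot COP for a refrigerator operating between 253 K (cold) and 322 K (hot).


dT = 322 - 253 = 69 K
COP_carnot = T_cold / dT = 253 / 69
COP_carnot = 3.667

3.667


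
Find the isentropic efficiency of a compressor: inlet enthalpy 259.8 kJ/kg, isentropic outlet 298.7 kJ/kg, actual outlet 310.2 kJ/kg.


dh_ideal = 298.7 - 259.8 = 38.9 kJ/kg
dh_actual = 310.2 - 259.8 = 50.4 kJ/kg
eta_s = dh_ideal / dh_actual = 38.9 / 50.4
eta_s = 0.7718

0.7718


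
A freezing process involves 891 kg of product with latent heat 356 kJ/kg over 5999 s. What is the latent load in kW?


Q_lat = m * h_fg / t
Q_lat = 891 * 356 / 5999
Q_lat = 52.87 kW

52.87


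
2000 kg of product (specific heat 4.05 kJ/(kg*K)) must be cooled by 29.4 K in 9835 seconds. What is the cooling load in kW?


Q = m * cp * dT / t
Q = 2000 * 4.05 * 29.4 / 9835
Q = 24.214 kW

24.214


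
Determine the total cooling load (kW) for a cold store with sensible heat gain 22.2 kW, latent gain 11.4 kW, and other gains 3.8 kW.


Q_total = Q_s + Q_l + Q_misc
Q_total = 22.2 + 11.4 + 3.8
Q_total = 37.4 kW

37.4


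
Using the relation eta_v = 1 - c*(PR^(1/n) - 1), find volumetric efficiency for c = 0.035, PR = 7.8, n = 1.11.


PR^(1/n) = 7.8^(1/1.11) = 6.36339425
eta_v = 1 - 0.035 * (6.36339425 - 1)
eta_v = 0.8123

0.8123


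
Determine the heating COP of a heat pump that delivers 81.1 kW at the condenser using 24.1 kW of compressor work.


COP_hp = Q_cond / W
COP_hp = 81.1 / 24.1
COP_hp = 3.365

3.365


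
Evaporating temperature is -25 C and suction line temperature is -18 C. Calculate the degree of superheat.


Superheat = T_suction - T_evap
Superheat = -18 - (-25)
Superheat = 7 K

7


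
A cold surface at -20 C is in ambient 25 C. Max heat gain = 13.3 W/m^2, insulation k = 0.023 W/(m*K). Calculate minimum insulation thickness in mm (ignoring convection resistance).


dT = 25 - (-20) = 45 K
thickness = k * dT / q_max * 1000
thickness = 0.023 * 45 / 13.3 * 1000
thickness = 77.8 mm

77.8


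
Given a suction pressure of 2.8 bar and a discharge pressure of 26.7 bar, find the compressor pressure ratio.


PR = P_high / P_low
PR = 26.7 / 2.8
PR = 9.536

9.536


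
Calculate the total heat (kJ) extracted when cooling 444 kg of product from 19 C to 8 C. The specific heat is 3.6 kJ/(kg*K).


dT = 19 - (8) = 11 K
Q = m * cp * dT = 444 * 3.6 * 11
Q = 17582 kJ

17582


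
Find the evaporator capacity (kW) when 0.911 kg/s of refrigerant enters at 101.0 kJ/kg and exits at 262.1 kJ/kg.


dh = 262.1 - 101.0 = 161.1 kJ/kg
Q_evap = m_dot * dh = 0.911 * 161.1
Q_evap = 146.76 kW

146.76


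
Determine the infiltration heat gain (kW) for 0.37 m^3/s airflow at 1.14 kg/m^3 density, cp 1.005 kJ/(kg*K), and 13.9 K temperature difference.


Q = V_dot * rho * cp * dT
Q = 0.37 * 1.14 * 1.005 * 13.9
Q = 5.892 kW

5.892


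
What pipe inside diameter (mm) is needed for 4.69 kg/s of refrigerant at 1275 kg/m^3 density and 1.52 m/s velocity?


A = m_dot / (rho * v) = 4.69 / (1275 * 1.52) = 0.00242002064 m^2
d = sqrt(4*A/pi) * 1000
d = 55.5 mm

55.5


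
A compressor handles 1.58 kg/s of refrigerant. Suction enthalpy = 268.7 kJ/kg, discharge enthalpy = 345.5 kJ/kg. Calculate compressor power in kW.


dh = 345.5 - 268.7 = 76.8 kJ/kg
W = m_dot * dh = 1.58 * 76.8 = 121.34 kW

121.34


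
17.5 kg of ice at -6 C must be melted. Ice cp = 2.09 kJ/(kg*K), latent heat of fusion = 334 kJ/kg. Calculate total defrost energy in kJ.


Sensible heat = cp * dT = 2.09 * 6 = 12.54 kJ/kg
Total per kg = 12.54 + 334 = 346.54 kJ/kg
Q = m * total = 17.5 * 346.54
Q = 6064.5 kJ

6064.5


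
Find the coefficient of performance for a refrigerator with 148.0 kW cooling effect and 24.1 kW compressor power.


COP = Q_evap / W
COP = 148.0 / 24.1
COP = 6.141

6.141


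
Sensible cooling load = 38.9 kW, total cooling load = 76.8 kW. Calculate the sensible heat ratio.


SHR = Q_sensible / Q_total
SHR = 38.9 / 76.8
SHR = 0.507

0.507


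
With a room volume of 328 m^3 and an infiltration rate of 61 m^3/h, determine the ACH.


ACH = flow / volume
ACH = 61 / 328
ACH = 0.186

0.186


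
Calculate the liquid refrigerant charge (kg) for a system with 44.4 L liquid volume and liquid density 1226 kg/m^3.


Charge = V * rho / 1000
Charge = 44.4 * 1226 / 1000
Charge = 54.43 kg

54.43


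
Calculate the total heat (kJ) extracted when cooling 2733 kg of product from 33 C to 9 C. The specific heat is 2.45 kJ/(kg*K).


dT = 33 - (9) = 24 K
Q = m * cp * dT = 2733 * 2.45 * 24
Q = 160700 kJ

160700


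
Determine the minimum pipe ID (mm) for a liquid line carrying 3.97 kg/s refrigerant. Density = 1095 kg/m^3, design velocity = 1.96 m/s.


A = m_dot / (rho * v) = 3.97 / (1095 * 1.96) = 0.001849781008 m^2
d = sqrt(4*A/pi) * 1000
d = 48.5 mm

48.5


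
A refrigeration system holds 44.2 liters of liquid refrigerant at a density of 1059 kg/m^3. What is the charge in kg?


Charge = V * rho / 1000
Charge = 44.2 * 1059 / 1000
Charge = 46.81 kg

46.81


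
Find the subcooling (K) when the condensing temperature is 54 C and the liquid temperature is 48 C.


Subcooling = T_cond - T_liquid
Subcooling = 54 - 48
Subcooling = 6 K

6


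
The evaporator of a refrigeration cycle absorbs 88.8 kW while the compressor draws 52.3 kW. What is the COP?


COP = Q_evap / W
COP = 88.8 / 52.3
COP = 1.698

1.698


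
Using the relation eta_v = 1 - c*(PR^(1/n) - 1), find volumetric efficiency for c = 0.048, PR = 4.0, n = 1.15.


PR^(1/n) = 4.0^(1/1.15) = 3.33833893
eta_v = 1 - 0.048 * (3.33833893 - 1)
eta_v = 0.8878

0.8878


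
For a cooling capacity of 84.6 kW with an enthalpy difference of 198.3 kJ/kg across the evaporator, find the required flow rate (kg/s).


m_dot = Q / dh
m_dot = 84.6 / 198.3
m_dot = 0.4266 kg/s

0.4266
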